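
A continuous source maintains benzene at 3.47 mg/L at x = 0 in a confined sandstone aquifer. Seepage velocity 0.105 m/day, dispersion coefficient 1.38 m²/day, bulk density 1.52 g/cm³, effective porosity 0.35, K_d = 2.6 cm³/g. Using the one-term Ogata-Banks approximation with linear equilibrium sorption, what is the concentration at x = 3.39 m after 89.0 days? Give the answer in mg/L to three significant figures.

0.965 mg/L

Retardation factor R = 1 + ρ_b·K_d/n = 1 + 1.52 × 2.6/0.35 = 12.29.
Sorption retards both mechanisms: v_R = v/R = 0.008544 m/day, D_R = D/R = 0.1123 m²/day.
v_R·t = 0.008544 × 89.0 = 0.760416 m; 2√(D_R t) = 6.323 m; argument = (3.39 − 0.760416)/6.323 = 0.4159.
C = C₀ × ½·erfc(0.4159) = 3.47 × 0.2782 = 0.965 mg/L.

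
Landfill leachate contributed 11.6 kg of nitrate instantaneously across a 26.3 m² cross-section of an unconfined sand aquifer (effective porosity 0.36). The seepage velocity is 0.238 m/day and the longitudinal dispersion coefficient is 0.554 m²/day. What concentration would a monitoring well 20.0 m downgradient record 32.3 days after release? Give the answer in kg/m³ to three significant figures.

For an instantaneous plane source, C(x,t) = M/(n_e·A·√(4πDt)) · exp(−(x−vt)²/(4Dt)), with n_e·A the pore (flow) area.
Plume center vt = 0.238 × 32.3 = 7.6874 m, so the well at 20.0 m is 12.3126 m downgradient of the peak.
√(4πDt) = 15.00 m, giving peak height M/(n_e·A·√(4πDt)) = 11.6/(0.36 × 26.3 × 15.00) = 0.08168 kg/m³.
(x−vt)²/(4Dt) = (12.3126)²/(4 × 0.554 × 32.3) = 2.118; exp(−2.118) = 0.1203.
C = 0.08168 × 0.1203 = 0.00983 kg/m³.

0.00983 kg/m³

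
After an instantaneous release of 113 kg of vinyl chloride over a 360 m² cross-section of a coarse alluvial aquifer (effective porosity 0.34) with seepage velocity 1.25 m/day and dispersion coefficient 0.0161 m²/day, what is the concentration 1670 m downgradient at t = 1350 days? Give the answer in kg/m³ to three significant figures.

For an instantaneous plane source, C(x,t) = M/(n_e·A·√(4πDt)) · exp(−(x−vt)²/(4Dt)), with n_e·A the pore (flow) area.
Plume center vt = 1.25 × 1350 = 1687.5 m, so the well at 1670 m is 17.5 m upgradient of the peak.
√(4πDt) = 16.53 m, giving peak height M/(n_e·A·√(4πDt)) = 113/(0.34 × 360 × 16.53) = 0.05585 kg/m³.
(x−vt)²/(4Dt) = (-17.5)²/(4 × 0.0161 × 1350) = 3.523; exp(−3.523) = 0.02951.
C = 0.05585 × 0.02951 = 0.00165 kg/m³.

0.00165 kg/m³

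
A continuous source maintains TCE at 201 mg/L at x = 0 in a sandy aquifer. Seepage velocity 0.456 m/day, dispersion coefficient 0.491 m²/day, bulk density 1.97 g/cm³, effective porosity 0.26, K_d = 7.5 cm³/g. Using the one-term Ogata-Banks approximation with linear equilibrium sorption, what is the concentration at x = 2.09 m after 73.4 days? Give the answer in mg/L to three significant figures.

Retardation factor R = 1 + ρ_b·K_d/n = 1 + 1.97 × 7.5/0.26 = 57.83.
Sorption retards both mechanisms: v_R = v/R = 0.007885 m/day, D_R = D/R = 0.008490 m²/day.
v_R·t = 0.007885 × 73.4 = 0.578759 m; 2√(D_R t) = 1.579 m; argument = (2.09 − 0.578759)/1.579 = 0.9571.
C = C₀ × ½·erfc(0.9571) = 201 × 0.08794 = 17.7 mg/L.

17.7 mg/L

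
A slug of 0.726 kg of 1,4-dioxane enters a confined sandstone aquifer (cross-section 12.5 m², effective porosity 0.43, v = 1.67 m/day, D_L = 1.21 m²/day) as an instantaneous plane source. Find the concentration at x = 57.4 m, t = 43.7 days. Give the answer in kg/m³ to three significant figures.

For an instantaneous plane source, C(x,t) = M/(n_e·A·√(4πDt)) · exp(−(x−vt)²/(4Dt)), with n_e·A the pore (flow) area.
Plume center vt = 1.67 × 43.7 = 72.979 m, so the well at 57.4 m is 15.579 m upgradient of the peak.
√(4πDt) = 25.78 m, giving peak height M/(n_e·A·√(4πDt)) = 0.726/(0.43 × 12.5 × 25.78) = 0.005239 kg/m³.
(x−vt)²/(4Dt) = (-15.579)²/(4 × 1.21 × 43.7) = 1.147; exp(−1.147) = 0.3176.
C = 0.005239 × 0.3176 = 0.00166 kg/m³.

0.00166 kg/m³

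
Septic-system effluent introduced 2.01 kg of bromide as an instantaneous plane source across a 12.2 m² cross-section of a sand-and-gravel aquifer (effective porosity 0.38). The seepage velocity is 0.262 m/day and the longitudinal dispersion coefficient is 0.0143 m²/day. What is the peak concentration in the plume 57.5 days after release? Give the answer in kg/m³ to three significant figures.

0.135 kg/m³

The peak of an instantaneous 1D plume sits at x = vt; there the Gaussian factor is 1 and C_max = M/(n_e·A·√(4πDt)), where n_e·A is the pore area the mass is dissolved in.
√(4πDt) = √(4π × 0.0143 × 57.5) = 3.214 m, so C_max = 2.01/(0.38 × 12.2 × 3.214) = 0.135 kg/m³.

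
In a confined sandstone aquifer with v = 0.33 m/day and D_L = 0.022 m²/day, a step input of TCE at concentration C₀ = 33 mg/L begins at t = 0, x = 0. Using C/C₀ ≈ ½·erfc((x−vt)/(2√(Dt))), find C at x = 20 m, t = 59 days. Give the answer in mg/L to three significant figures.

For a continuous step input, C/C₀ ≈ ½·erfc((x−vt)/(2√(Dt))).
vt = 0.33 × 59 = 19.47 m and 2√(Dt) = 2√(0.022 × 59) = 2.279 m.
Argument (x−vt)/(2√(Dt)) = (20 − 19.47)/2.279 = 0.2326; ½·erfc(0.2326) = 0.3711.
C = 33 × 0.3711 = 12.2 mg/L.

12.2 mg/L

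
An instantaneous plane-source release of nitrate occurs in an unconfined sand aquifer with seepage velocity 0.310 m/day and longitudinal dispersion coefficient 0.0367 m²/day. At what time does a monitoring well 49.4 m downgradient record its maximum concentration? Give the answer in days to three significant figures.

159 days

For the 1D instantaneous-source solution, setting ∂C/∂t = 0 at fixed x gives v²t² + 2Dt − x² = 0, so t = (√(D² + v²x²) − D)/v².
√(D² + v²x²) = √(0.0367² + 0.310² × 49.4²) = 15.31; v² = 0.0961.
t = (15.31 − 0.0367)/0.0961 = 159 days (vs. the pure-advection estimate x/v = 159 d).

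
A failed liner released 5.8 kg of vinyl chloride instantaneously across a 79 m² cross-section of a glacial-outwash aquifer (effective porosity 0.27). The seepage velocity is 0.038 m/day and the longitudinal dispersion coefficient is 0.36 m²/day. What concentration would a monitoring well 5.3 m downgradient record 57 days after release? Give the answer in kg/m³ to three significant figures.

For an instantaneous plane source, C(x,t) = M/(n_e·A·√(4πDt)) · exp(−(x−vt)²/(4Dt)), with n_e·A the pore (flow) area.
Plume center vt = 0.038 × 57 = 2.166 m, so the well at 5.3 m is 3.134 m downgradient of the peak.
√(4πDt) = 16.06 m, giving peak height M/(n_e·A·√(4πDt)) = 5.8/(0.27 × 79 × 16.06) = 0.01693 kg/m³.
(x−vt)²/(4Dt) = (3.134)²/(4 × 0.36 × 57) = 0.1197; exp(−0.1197) = 0.8872.
C = 0.01693 × 0.8872 = 0.0150 kg/m³.

0.0150 kg/m³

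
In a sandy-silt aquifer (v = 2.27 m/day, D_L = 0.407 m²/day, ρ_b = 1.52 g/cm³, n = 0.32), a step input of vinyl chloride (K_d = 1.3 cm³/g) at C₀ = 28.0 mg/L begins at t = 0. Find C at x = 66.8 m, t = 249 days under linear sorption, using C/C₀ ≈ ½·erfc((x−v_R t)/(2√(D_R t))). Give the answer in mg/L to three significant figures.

27.7 mg/L

Retardation factor R = 1 + ρ_b·K_d/n = 1 + 1.52 × 1.3/0.32 = 7.175.
Sorption retards both mechanisms: v_R = v/R = 0.3164 m/day, D_R = D/R = 0.05672 m²/day.
v_R·t = 0.3164 × 249 = 78.7836 m; 2√(D_R t) = 7.516 m; argument = (66.8 − 78.7836)/7.516 = -1.594.
C = C₀ × ½·erfc(-1.594) = 28.0 × 0.9879 = 27.7 mg/L.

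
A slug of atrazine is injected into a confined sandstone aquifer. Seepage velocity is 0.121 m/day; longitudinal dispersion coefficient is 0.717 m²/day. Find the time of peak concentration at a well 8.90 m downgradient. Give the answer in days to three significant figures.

39.4 days

For the 1D instantaneous-source solution, setting ∂C/∂t = 0 at fixed x gives v²t² + 2Dt − x² = 0, so t = (√(D² + v²x²) − D)/v².
√(D² + v²x²) = √(0.717² + 0.121² × 8.90²) = 1.294; v² = 0.014641.
t = (1.294 − 0.717)/0.014641 = 39.4 days (vs. the pure-advection estimate x/v = 73.6 d).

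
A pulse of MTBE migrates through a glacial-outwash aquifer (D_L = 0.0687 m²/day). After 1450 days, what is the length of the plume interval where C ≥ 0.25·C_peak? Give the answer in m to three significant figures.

47.0 m

The plume is Gaussian with σ = √(2Dt) = √(2 × 0.0687 × 1450) = 14.11 m.
C/C_peak = exp(−Δx²/(2σ²)) = 0.25 ⇒ Δx = σ·√(−2 ln 0.25) = 14.11 × 1.665 = 23.49 m.
Width = 2Δx = 47.0 m.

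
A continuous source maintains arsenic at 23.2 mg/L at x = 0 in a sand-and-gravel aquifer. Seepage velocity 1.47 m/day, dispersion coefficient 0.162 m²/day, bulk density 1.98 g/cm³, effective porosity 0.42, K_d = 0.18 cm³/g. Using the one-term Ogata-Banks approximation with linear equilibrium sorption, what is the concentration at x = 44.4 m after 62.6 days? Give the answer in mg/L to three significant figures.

Retardation factor R = 1 + ρ_b·K_d/n = 1 + 1.98 × 0.18/0.42 = 1.849.
Sorption retards both mechanisms: v_R = v/R = 0.7950 m/day, D_R = D/R = 0.08761 m²/day.
v_R·t = 0.7950 × 62.6 = 49.767 m; 2√(D_R t) = 4.684 m; argument = (44.4 − 49.767)/4.684 = -1.146.
C = C₀ × ½·erfc(-1.146) = 23.2 × 0.9475 = 22.0 mg/L.

22.0 mg/L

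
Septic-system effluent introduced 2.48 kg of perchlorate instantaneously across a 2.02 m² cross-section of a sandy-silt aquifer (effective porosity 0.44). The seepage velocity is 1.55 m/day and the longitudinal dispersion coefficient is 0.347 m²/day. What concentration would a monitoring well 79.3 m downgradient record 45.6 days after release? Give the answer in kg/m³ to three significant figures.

0.0612 kg/m³

For an instantaneous plane source, C(x,t) = M/(n_e·A·√(4πDt)) · exp(−(x−vt)²/(4Dt)), with n_e·A the pore (flow) area.
Plume center vt = 1.55 × 45.6 = 70.68 m, so the well at 79.3 m is 8.62 m downgradient of the peak.
√(4πDt) = 14.10 m, giving peak height M/(n_e·A·√(4πDt)) = 2.48/(0.44 × 2.02 × 14.10) = 0.1979 kg/m³.
(x−vt)²/(4Dt) = (8.62)²/(4 × 0.347 × 45.6) = 1.174; exp(−1.174) = 0.3091.
C = 0.1979 × 0.3091 = 0.0612 kg/m³.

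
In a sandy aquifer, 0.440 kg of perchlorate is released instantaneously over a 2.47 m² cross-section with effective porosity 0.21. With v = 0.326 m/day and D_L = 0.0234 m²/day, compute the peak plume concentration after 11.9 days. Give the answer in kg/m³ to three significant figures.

0.453 kg/m³

The peak of an instantaneous 1D plume sits at x = vt; there the Gaussian factor is 1 and C_max = M/(n_e·A·√(4πDt)), where n_e·A is the pore area the mass is dissolved in.
√(4πDt) = √(4π × 0.0234 × 11.9) = 1.871 m, so C_max = 0.440/(0.21 × 2.47 × 1.871) = 0.453 kg/m³.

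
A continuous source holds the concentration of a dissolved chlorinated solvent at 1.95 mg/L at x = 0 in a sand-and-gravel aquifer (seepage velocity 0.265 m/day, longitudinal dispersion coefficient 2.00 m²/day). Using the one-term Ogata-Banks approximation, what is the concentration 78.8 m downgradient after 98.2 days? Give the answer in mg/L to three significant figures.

0.00755 mg/L

For a continuous step input, C/C₀ ≈ ½·erfc((x−vt)/(2√(Dt))).
vt = 0.265 × 98.2 = 26.023 m and 2√(Dt) = 2√(2.00 × 98.2) = 28.03 m.
Argument (x−vt)/(2√(Dt)) = (78.8 − 26.023)/28.03 = 1.883; ½·erfc(1.883) = 0.003873.
C = 1.95 × 0.003873 = 0.00755 mg/L.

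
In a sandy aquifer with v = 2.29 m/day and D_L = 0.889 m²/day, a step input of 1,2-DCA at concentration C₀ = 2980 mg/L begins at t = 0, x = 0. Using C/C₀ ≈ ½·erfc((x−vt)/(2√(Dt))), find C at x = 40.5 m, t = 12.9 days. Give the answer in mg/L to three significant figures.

33.0 mg/L

For a continuous step input, C/C₀ ≈ ½·erfc((x−vt)/(2√(Dt))).
vt = 2.29 × 12.9 = 29.541 m and 2√(Dt) = 2√(0.889 × 12.9) = 6.773 m.
Argument (x−vt)/(2√(Dt)) = (40.5 − 29.541)/6.773 = 1.618; ½·erfc(1.618) = 0.01106.
C = 2980 × 0.01106 = 33.0 mg/L.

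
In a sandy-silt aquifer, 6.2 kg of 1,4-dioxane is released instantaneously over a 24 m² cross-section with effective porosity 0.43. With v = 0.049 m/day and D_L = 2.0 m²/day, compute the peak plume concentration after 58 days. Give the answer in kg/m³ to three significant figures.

The peak of an instantaneous 1D plume sits at x = vt; there the Gaussian factor is 1 and C_max = M/(n_e·A·√(4πDt)), where n_e·A is the pore area the mass is dissolved in.
√(4πDt) = √(4π × 2.0 × 58) = 38.18 m, so C_max = 6.2/(0.43 × 24 × 38.18) = 0.0157 kg/m³.

0.0157 kg/m³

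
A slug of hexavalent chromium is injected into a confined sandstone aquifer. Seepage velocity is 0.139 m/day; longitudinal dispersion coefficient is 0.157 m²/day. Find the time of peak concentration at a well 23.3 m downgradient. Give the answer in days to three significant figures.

160 days

For the 1D instantaneous-source solution, setting ∂C/∂t = 0 at fixed x gives v²t² + 2Dt − x² = 0, so t = (√(D² + v²x²) − D)/v².
√(D² + v²x²) = √(0.157² + 0.139² × 23.3²) = 3.243; v² = 0.019321.
t = (3.243 − 0.157)/0.019321 = 160 days (vs. the pure-advection estimate x/v = 168 d).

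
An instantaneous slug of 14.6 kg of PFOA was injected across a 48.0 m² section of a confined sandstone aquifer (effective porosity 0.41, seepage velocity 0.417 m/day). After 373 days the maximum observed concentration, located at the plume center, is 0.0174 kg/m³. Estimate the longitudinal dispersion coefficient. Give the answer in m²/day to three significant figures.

0.388 m²/day

At the plume center C_max = M/(n_e·A·√(4πDt)), so D = M²/(4πt·(n_e·A·C_max)²).
n_e·A·C_max = 0.41 × 48.0 × 0.0174 = 0.3424 kg/m.
D = 14.6²/(4π × 373 × 0.3424²) = 0.388 m²/day.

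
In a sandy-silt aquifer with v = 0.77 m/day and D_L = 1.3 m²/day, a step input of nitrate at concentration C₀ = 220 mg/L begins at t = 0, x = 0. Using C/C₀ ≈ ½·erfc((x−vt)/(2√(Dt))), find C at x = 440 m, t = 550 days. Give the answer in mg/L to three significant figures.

For a continuous step input, C/C₀ ≈ ½·erfc((x−vt)/(2√(Dt))).
vt = 0.77 × 550 = 423.5 m and 2√(Dt) = 2√(1.3 × 550) = 53.48 m.
Argument (x−vt)/(2√(Dt)) = (440 − 423.5)/53.48 = 0.3085; ½·erfc(0.3085) = 0.3313.
C = 220 × 0.3313 = 72.9 mg/L.

72.9 mg/L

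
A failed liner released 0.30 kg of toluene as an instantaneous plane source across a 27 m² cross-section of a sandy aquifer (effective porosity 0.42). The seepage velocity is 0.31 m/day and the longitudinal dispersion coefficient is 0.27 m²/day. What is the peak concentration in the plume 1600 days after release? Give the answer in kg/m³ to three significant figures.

0.000359 kg/m³

The peak of an instantaneous 1D plume sits at x = vt; there the Gaussian factor is 1 and C_max = M/(n_e·A·√(4πDt)), where n_e·A is the pore area the mass is dissolved in.
√(4πDt) = √(4π × 0.27 × 1600) = 73.68 m, so C_max = 0.30/(0.42 × 27 × 73.68) = 0.000359 kg/m³.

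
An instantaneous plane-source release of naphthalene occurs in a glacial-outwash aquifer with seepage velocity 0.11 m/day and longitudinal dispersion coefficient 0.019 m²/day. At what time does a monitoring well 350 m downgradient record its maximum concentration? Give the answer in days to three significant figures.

3180 days

For the 1D instantaneous-source solution, setting ∂C/∂t = 0 at fixed x gives v²t² + 2Dt − x² = 0, so t = (√(D² + v²x²) − D)/v².
√(D² + v²x²) = √(0.019² + 0.11² × 350²) = 38.50; v² = 0.0121.
t = (38.50 − 0.019)/0.0121 = 3180 days (vs. the pure-advection estimate x/v = 3180 d).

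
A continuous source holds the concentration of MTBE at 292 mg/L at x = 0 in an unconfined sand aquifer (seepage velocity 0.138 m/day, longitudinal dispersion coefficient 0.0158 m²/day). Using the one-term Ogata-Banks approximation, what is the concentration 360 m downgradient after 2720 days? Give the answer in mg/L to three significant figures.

278 mg/L

For a continuous step input, C/C₀ ≈ ½·erfc((x−vt)/(2√(Dt))).
vt = 0.138 × 2720 = 375.36 m and 2√(Dt) = 2√(0.0158 × 2720) = 13.11 m.
Argument (x−vt)/(2√(Dt)) = (360 − 375.36)/13.11 = -1.172; ½·erfc(-1.172) = 0.9513.
C = 292 × 0.9513 = 278 mg/L.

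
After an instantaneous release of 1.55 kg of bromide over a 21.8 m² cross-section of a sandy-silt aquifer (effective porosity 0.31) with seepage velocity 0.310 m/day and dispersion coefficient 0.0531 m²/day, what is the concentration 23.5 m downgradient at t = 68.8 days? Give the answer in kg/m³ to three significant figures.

For an instantaneous plane source, C(x,t) = M/(n_e·A·√(4πDt)) · exp(−(x−vt)²/(4Dt)), with n_e·A the pore (flow) area.
Plume center vt = 0.310 × 68.8 = 21.328 m, so the well at 23.5 m is 2.172 m downgradient of the peak.
√(4πDt) = 6.776 m, giving peak height M/(n_e·A·√(4πDt)) = 1.55/(0.31 × 21.8 × 6.776) = 0.03385 kg/m³.
(x−vt)²/(4Dt) = (2.172)²/(4 × 0.0531 × 68.8) = 0.3228; exp(−0.3228) = 0.7241.
C = 0.03385 × 0.7241 = 0.0245 kg/m³.

0.0245 kg/m³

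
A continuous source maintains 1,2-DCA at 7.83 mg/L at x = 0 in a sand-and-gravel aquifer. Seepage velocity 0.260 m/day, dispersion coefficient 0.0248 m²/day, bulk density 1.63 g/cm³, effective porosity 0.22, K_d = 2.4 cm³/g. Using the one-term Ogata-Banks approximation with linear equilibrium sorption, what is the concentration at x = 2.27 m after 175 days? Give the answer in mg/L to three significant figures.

4.61 mg/L

Retardation factor R = 1 + ρ_b·K_d/n = 1 + 1.63 × 2.4/0.22 = 18.78.
Sorption retards both mechanisms: v_R = v/R = 0.01384 m/day, D_R = D/R = 0.001321 m²/day.
v_R·t = 0.01384 × 175 = 2.422 m; 2√(D_R t) = 0.9616 m; argument = (2.27 − 2.422)/0.9616 = -0.1581.
C = C₀ × ½·erfc(-0.1581) = 7.83 × 0.5885 = 4.61 mg/L.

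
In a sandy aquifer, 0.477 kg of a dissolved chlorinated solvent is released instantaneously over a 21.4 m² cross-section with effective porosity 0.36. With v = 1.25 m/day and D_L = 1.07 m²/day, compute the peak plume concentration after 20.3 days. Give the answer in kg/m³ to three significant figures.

The peak of an instantaneous 1D plume sits at x = vt; there the Gaussian factor is 1 and C_max = M/(n_e·A·√(4πDt)), where n_e·A is the pore area the mass is dissolved in.
√(4πDt) = √(4π × 1.07 × 20.3) = 16.52 m, so C_max = 0.477/(0.36 × 21.4 × 16.52) = 0.00375 kg/m³.

0.00375 kg/m³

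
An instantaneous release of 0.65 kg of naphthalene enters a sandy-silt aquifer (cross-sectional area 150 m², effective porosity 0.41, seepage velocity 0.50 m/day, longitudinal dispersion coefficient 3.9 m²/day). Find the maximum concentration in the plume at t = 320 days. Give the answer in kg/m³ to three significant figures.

8.44e-05 kg/m³

The peak of an instantaneous 1D plume sits at x = vt; there the Gaussian factor is 1 and C_max = M/(n_e·A·√(4πDt)), where n_e·A is the pore area the mass is dissolved in.
√(4πDt) = √(4π × 3.9 × 320) = 125.2 m, so C_max = 0.65/(0.41 × 150 × 125.2) = 8.44e-05 kg/m³.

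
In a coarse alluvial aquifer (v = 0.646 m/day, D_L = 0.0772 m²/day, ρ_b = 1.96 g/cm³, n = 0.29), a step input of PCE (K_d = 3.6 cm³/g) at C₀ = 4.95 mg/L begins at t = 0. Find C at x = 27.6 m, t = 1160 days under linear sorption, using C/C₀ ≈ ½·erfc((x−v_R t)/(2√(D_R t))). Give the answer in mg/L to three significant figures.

Retardation factor R = 1 + ρ_b·K_d/n = 1 + 1.96 × 3.6/0.29 = 25.33.
Sorption retards both mechanisms: v_R = v/R = 0.02550 m/day, D_R = D/R = 0.003048 m²/day.
v_R·t = 0.02550 × 1160 = 29.58 m; 2√(D_R t) = 3.761 m; argument = (27.6 − 29.58)/3.761 = -0.5265.
C = C₀ × ½·erfc(-0.5265) = 4.95 × 0.7717 = 3.82 mg/L.

3.82 mg/L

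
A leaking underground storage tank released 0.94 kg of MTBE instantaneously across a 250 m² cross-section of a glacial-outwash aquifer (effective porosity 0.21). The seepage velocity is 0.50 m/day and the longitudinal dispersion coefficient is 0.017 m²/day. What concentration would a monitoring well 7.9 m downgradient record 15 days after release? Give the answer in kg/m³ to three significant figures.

0.00855 kg/m³

For an instantaneous plane source, C(x,t) = M/(n_e·A·√(4πDt)) · exp(−(x−vt)²/(4Dt)), with n_e·A the pore (flow) area.
Plume center vt = 0.50 × 15 = 7.5 m, so the well at 7.9 m is 0.4 m downgradient of the peak.
√(4πDt) = 1.790 m, giving peak height M/(n_e·A·√(4πDt)) = 0.94/(0.21 × 250 × 1.790) = 0.01000 kg/m³.
(x−vt)²/(4Dt) = (0.4)²/(4 × 0.017 × 15) = 0.1569; exp(−0.1569) = 0.8548.
C = 0.01000 × 0.8548 = 0.00855 kg/m³.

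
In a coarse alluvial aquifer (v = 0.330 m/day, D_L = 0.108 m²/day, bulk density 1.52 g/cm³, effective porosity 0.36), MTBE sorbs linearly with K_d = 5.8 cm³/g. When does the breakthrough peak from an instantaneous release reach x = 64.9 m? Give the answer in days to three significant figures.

4990 days

Retardation factor R = 1 + ρ_b·K_d/n = 1 + 1.52 × 5.8/0.36 = 25.49.
Sorption retards both mechanisms: v_R = v/R = 0.01295 m/day, D_R = D/R = 0.004237 m²/day.
Peak time from v_R²t² + 2D_R t − x² = 0: t = (√(D_R² + v_R²x²) − D_R)/v_R².
√(D_R² + v_R²x²) = √(0.004237² + 0.01295² × 64.9²) = 0.8405; v_R² = 0.0001677.
t = (0.8405 − 0.004237)/0.0001677 = 4990 days.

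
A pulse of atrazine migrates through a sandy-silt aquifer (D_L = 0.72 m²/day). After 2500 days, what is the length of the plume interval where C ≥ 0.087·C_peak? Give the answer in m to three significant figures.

265 m

The plume is Gaussian with σ = √(2Dt) = √(2 × 0.72 × 2500) = 60.00 m.
C/C_peak = exp(−Δx²/(2σ²)) = 0.087 ⇒ Δx = σ·√(−2 ln 0.087) = 60.00 × 2.210 = 132.6 m.
Width = 2Δx = 265 m.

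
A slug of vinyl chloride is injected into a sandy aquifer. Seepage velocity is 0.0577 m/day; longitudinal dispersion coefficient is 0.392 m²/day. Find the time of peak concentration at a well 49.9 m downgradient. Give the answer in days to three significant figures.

755 days

For the 1D instantaneous-source solution, setting ∂C/∂t = 0 at fixed x gives v²t² + 2Dt − x² = 0, so t = (√(D² + v²x²) − D)/v².
√(D² + v²x²) = √(0.392² + 0.0577² × 49.9²) = 2.906; v² = 0.00332929.
t = (2.906 − 0.392)/0.00332929 = 755 days (vs. the pure-advection estimate x/v = 865 d).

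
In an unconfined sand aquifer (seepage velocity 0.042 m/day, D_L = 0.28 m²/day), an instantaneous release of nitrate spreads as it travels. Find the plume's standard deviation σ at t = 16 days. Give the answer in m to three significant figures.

Dispersive spreading gives a Gaussian with σ² = 2Dt; advection only shifts the center.
σ = √(2 × 0.28 × 16) = 2.99 m.

2.99 m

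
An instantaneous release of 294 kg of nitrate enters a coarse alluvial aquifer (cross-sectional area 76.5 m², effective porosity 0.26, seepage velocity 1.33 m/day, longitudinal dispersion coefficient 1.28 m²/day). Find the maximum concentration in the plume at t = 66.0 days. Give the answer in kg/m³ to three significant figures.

The peak of an instantaneous 1D plume sits at x = vt; there the Gaussian factor is 1 and C_max = M/(n_e·A·√(4πDt)), where n_e·A is the pore area the mass is dissolved in.
√(4πDt) = √(4π × 1.28 × 66.0) = 32.58 m, so C_max = 294/(0.26 × 76.5 × 32.58) = 0.454 kg/m³.

0.454 kg/m³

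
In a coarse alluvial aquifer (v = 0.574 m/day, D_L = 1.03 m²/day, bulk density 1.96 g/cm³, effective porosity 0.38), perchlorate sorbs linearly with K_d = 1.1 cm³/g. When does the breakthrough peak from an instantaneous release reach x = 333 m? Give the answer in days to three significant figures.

3850 days

Retardation factor R = 1 + ρ_b·K_d/n = 1 + 1.96 × 1.1/0.38 = 6.674.
Sorption retards both mechanisms: v_R = v/R = 0.08601 m/day, D_R = D/R = 0.1543 m²/day.
Peak time from v_R²t² + 2D_R t − x² = 0: t = (√(D_R² + v_R²x²) − D_R)/v_R².
√(D_R² + v_R²x²) = √(0.1543² + 0.08601² × 333²) = 28.64; v_R² = 0.007398.
t = (28.64 − 0.1543)/0.007398 = 3850 days.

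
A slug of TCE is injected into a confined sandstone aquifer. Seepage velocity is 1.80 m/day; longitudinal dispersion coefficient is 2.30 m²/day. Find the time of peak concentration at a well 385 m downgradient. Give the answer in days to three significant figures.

For the 1D instantaneous-source solution, setting ∂C/∂t = 0 at fixed x gives v²t² + 2Dt − x² = 0, so t = (√(D² + v²x²) − D)/v².
√(D² + v²x²) = √(2.30² + 1.80² × 385²) = 693.0; v² = 3.24.
t = (693.0 − 2.30)/3.24 = 213 days (vs. the pure-advection estimate x/v = 214 d).

213 days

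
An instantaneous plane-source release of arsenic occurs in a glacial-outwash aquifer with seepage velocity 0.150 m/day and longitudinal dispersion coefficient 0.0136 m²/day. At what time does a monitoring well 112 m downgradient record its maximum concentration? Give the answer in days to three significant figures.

746 days

For the 1D instantaneous-source solution, setting ∂C/∂t = 0 at fixed x gives v²t² + 2Dt − x² = 0, so t = (√(D² + v²x²) − D)/v².
√(D² + v²x²) = √(0.0136² + 0.150² × 112²) = 16.80; v² = 0.0225.
t = (16.80 − 0.0136)/0.0225 = 746 days (vs. the pure-advection estimate x/v = 747 d).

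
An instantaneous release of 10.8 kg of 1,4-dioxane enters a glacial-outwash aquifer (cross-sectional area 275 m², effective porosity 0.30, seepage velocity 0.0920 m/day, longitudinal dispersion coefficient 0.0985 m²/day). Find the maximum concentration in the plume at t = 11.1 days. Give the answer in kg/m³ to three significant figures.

The peak of an instantaneous 1D plume sits at x = vt; there the Gaussian factor is 1 and C_max = M/(n_e·A·√(4πDt)), where n_e·A is the pore area the mass is dissolved in.
√(4πDt) = √(4π × 0.0985 × 11.1) = 3.707 m, so C_max = 10.8/(0.30 × 275 × 3.707) = 0.0353 kg/m³.

0.0353 kg/m³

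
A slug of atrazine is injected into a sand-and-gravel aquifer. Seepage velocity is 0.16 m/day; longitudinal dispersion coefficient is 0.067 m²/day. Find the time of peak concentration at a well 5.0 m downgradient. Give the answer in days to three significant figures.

For the 1D instantaneous-source solution, setting ∂C/∂t = 0 at fixed x gives v²t² + 2Dt − x² = 0, so t = (√(D² + v²x²) − D)/v².
√(D² + v²x²) = √(0.067² + 0.16² × 5.0²) = 0.8028; v² = 0.0256.
t = (0.8028 − 0.067)/0.0256 = 28.7 days (vs. the pure-advection estimate x/v = 31.2 d).

28.7 days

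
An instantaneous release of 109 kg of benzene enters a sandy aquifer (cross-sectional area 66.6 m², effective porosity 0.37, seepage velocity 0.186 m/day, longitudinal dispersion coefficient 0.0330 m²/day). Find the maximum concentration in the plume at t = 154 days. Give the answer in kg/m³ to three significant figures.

0.554 kg/m³

The peak of an instantaneous 1D plume sits at x = vt; there the Gaussian factor is 1 and C_max = M/(n_e·A·√(4πDt)), where n_e·A is the pore area the mass is dissolved in.
√(4πDt) = √(4π × 0.0330 × 154) = 7.991 m, so C_max = 109/(0.37 × 66.6 × 7.991) = 0.554 kg/m³.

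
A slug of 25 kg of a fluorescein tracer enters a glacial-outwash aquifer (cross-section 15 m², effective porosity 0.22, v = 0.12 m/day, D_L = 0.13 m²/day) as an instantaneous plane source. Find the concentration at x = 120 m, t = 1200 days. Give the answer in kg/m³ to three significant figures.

0.0680 kg/m³

For an instantaneous plane source, C(x,t) = M/(n_e·A·√(4πDt)) · exp(−(x−vt)²/(4Dt)), with n_e·A the pore (flow) area.
Plume center vt = 0.12 × 1200 = 144 m, so the well at 120 m is 24 m upgradient of the peak.
√(4πDt) = 44.28 m, giving peak height M/(n_e·A·√(4πDt)) = 25/(0.22 × 15 × 44.28) = 0.1711 kg/m³.
(x−vt)²/(4Dt) = (-24)²/(4 × 0.13 × 1200) = 0.9231; exp(−0.9231) = 0.3973.
C = 0.1711 × 0.3973 = 0.0680 kg/m³.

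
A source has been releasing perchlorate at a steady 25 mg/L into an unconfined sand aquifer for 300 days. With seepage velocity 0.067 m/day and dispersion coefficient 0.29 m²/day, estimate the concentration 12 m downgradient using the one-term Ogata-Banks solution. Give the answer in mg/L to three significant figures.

For a continuous step input, C/C₀ ≈ ½·erfc((x−vt)/(2√(Dt))).
vt = 0.067 × 300 = 20.1 m and 2√(Dt) = 2√(0.29 × 300) = 18.65 m.
Argument (x−vt)/(2√(Dt)) = (12 − 20.1)/18.65 = -0.4343; ½·erfc(-0.4343) = 0.7305.
C = 25 × 0.7305 = 18.3 mg/L.

18.3 mg/L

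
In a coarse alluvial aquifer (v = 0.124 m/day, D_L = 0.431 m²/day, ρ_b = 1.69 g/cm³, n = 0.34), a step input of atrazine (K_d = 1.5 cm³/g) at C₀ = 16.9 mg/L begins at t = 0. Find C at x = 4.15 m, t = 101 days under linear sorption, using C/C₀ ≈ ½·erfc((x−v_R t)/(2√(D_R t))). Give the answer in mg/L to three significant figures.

Retardation factor R = 1 + ρ_b·K_d/n = 1 + 1.69 × 1.5/0.34 = 8.456.
Sorption retards both mechanisms: v_R = v/R = 0.01466 m/day, D_R = D/R = 0.05097 m²/day.
v_R·t = 0.01466 × 101 = 1.48066 m; 2√(D_R t) = 4.538 m; argument = (4.15 − 1.48066)/4.538 = 0.5882.
C = C₀ × ½·erfc(0.5882) = 16.9 × 0.2027 = 3.43 mg/L.

3.43 mg/L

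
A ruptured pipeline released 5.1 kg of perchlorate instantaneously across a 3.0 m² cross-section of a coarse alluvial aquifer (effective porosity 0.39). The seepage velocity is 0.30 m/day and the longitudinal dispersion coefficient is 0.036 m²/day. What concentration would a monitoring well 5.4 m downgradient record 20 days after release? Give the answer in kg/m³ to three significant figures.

For an instantaneous plane source, C(x,t) = M/(n_e·A·√(4πDt)) · exp(−(x−vt)²/(4Dt)), with n_e·A the pore (flow) area.
Plume center vt = 0.30 × 20 = 6 m, so the well at 5.4 m is 0.6 m upgradient of the peak.
√(4πDt) = 3.008 m, giving peak height M/(n_e·A·√(4πDt)) = 5.1/(0.39 × 3.0 × 3.008) = 1.449 kg/m³.
(x−vt)²/(4Dt) = (-0.6)²/(4 × 0.036 × 20) = 0.1250; exp(−0.1250) = 0.8825.
C = 1.449 × 0.8825 = 1.28 kg/m³.

1.28 kg/m³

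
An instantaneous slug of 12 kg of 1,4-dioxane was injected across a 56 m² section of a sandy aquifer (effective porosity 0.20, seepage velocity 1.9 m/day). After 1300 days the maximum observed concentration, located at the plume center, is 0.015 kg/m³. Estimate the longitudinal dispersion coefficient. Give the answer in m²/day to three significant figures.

0.312 m²/day

At the plume center C_max = M/(n_e·A·√(4πDt)), so D = M²/(4πt·(n_e·A·C_max)²).
n_e·A·C_max = 0.20 × 56 × 0.015 = 0.1680 kg/m.
D = 12²/(4π × 1300 × 0.1680²) = 0.312 m²/day.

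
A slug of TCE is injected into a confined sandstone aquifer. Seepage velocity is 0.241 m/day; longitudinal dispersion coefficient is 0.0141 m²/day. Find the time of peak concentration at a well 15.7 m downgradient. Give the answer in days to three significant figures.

For the 1D instantaneous-source solution, setting ∂C/∂t = 0 at fixed x gives v²t² + 2Dt − x² = 0, so t = (√(D² + v²x²) − D)/v².
√(D² + v²x²) = √(0.0141² + 0.241² × 15.7²) = 3.784; v² = 0.058081.
t = (3.784 − 0.0141)/0.058081 = 64.9 days (vs. the pure-advection estimate x/v = 65.1 d).

64.9 days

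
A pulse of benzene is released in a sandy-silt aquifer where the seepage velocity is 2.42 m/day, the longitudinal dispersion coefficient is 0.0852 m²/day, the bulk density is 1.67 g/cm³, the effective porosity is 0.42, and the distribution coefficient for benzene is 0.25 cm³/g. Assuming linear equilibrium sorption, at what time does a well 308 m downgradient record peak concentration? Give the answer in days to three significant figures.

254 days

Retardation factor R = 1 + ρ_b·K_d/n = 1 + 1.67 × 0.25/0.42 = 1.994.
Sorption retards both mechanisms: v_R = v/R = 1.214 m/day, D_R = D/R = 0.04273 m²/day.
Peak time from v_R²t² + 2D_R t − x² = 0: t = (√(D_R² + v_R²x²) − D_R)/v_R².
√(D_R² + v_R²x²) = √(0.04273² + 1.214² × 308²) = 373.9; v_R² = 1.474.
t = (373.9 − 0.04273)/1.474 = 254 days.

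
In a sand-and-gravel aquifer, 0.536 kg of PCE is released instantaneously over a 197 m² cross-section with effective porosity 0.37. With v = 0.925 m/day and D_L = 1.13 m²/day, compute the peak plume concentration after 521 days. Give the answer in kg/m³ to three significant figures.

8.55e-05 kg/m³

The peak of an instantaneous 1D plume sits at x = vt; there the Gaussian factor is 1 and C_max = M/(n_e·A·√(4πDt)), where n_e·A is the pore area the mass is dissolved in.
√(4πDt) = √(4π × 1.13 × 521) = 86.01 m, so C_max = 0.536/(0.37 × 197 × 86.01) = 8.55e-05 kg/m³.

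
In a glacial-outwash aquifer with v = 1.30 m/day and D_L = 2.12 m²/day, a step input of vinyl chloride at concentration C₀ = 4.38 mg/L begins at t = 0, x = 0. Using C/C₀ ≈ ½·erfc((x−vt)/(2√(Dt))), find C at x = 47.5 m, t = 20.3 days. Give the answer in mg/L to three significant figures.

0.0501 mg/L

For a continuous step input, C/C₀ ≈ ½·erfc((x−vt)/(2√(Dt))).
vt = 1.30 × 20.3 = 26.39 m and 2√(Dt) = 2√(2.12 × 20.3) = 13.12 m.
Argument (x−vt)/(2√(Dt)) = (47.5 − 26.39)/13.12 = 1.609; ½·erfc(1.609) = 0.01144.
C = 4.38 × 0.01144 = 0.0501 mg/L.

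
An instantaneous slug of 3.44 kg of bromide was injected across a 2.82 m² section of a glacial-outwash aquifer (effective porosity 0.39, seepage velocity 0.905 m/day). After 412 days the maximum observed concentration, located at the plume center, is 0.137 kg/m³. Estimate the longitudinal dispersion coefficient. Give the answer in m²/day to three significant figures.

At the plume center C_max = M/(n_e·A·√(4πDt)), so D = M²/(4πt·(n_e·A·C_max)²).
n_e·A·C_max = 0.39 × 2.82 × 0.137 = 0.1507 kg/m.
D = 3.44²/(4π × 412 × 0.1507²) = 0.101 m²/day.

0.101 m²/day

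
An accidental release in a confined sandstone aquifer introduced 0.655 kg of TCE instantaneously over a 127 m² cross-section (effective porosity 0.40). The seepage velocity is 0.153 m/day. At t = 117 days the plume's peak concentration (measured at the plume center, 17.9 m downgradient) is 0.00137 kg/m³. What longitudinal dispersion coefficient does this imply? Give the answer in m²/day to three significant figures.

0.0602 m²/day

At the plume center C_max = M/(n_e·A·√(4πDt)), so D = M²/(4πt·(n_e·A·C_max)²).
n_e·A·C_max = 0.40 × 127 × 0.00137 = 0.06960 kg/m.
D = 0.655²/(4π × 117 × 0.06960²) = 0.0602 m²/day.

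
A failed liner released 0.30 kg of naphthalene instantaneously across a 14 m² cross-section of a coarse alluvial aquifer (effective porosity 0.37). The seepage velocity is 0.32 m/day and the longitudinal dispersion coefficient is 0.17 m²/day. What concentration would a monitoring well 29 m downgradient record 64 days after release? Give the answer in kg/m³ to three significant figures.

For an instantaneous plane source, C(x,t) = M/(n_e·A·√(4πDt)) · exp(−(x−vt)²/(4Dt)), with n_e·A the pore (flow) area.
Plume center vt = 0.32 × 64 = 20.48 m, so the well at 29 m is 8.52 m downgradient of the peak.
√(4πDt) = 11.69 m, giving peak height M/(n_e·A·√(4πDt)) = 0.30/(0.37 × 14 × 11.69) = 0.004954 kg/m³.
(x−vt)²/(4Dt) = (8.52)²/(4 × 0.17 × 64) = 1.668; exp(−1.668) = 0.1886.
C = 0.004954 × 0.1886 = 0.000934 kg/m³.

0.000934 kg/m³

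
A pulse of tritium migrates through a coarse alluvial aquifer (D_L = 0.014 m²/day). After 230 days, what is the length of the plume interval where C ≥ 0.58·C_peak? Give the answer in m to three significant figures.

5.30 m

The plume is Gaussian with σ = √(2Dt) = √(2 × 0.014 × 230) = 2.538 m.
C/C_peak = exp(−Δx²/(2σ²)) = 0.58 ⇒ Δx = σ·√(−2 ln 0.58) = 2.538 × 1.044 = 2.650 m.
Width = 2Δx = 5.30 m.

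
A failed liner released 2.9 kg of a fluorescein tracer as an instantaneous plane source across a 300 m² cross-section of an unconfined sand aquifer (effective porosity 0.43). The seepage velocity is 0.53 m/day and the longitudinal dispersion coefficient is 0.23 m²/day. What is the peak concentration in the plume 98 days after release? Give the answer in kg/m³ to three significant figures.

The peak of an instantaneous 1D plume sits at x = vt; there the Gaussian factor is 1 and C_max = M/(n_e·A·√(4πDt)), where n_e·A is the pore area the mass is dissolved in.
√(4πDt) = √(4π × 0.23 × 98) = 16.83 m, so C_max = 2.9/(0.43 × 300 × 16.83) = 0.00134 kg/m³.

0.00134 kg/m³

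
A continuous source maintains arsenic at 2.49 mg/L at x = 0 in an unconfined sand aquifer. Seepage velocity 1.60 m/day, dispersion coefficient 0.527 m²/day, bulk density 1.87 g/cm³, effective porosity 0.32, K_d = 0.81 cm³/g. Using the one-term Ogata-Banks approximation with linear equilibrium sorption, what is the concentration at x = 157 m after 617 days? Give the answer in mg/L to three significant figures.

Retardation factor R = 1 + ρ_b·K_d/n = 1 + 1.87 × 0.81/0.32 = 5.733.
Sorption retards both mechanisms: v_R = v/R = 0.2791 m/day, D_R = D/R = 0.09192 m²/day.
v_R·t = 0.2791 × 617 = 172.2047 m; 2√(D_R t) = 15.06 m; argument = (157 − 172.2047)/15.06 = -1.010.
C = C₀ × ½·erfc(-1.010) = 2.49 × 0.9234 = 2.30 mg/L.

2.30 mg/L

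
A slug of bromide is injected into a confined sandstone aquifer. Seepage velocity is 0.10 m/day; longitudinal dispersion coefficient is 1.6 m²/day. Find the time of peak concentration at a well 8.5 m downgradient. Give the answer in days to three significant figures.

For the 1D instantaneous-source solution, setting ∂C/∂t = 0 at fixed x gives v²t² + 2Dt − x² = 0, so t = (√(D² + v²x²) − D)/v².
√(D² + v²x²) = √(1.6² + 0.10² × 8.5²) = 1.812; v² = 0.01.
t = (1.812 − 1.6)/0.01 = 21.2 days (vs. the pure-advection estimate x/v = 85.0 d).

21.2 days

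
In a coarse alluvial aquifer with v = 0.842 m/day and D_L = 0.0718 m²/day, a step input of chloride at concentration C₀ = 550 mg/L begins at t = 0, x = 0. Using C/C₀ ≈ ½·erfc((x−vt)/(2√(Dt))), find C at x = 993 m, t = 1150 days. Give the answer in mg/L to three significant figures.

For a continuous step input, C/C₀ ≈ ½·erfc((x−vt)/(2√(Dt))).
vt = 0.842 × 1150 = 968.3 m and 2√(Dt) = 2√(0.0718 × 1150) = 18.17 m.
Argument (x−vt)/(2√(Dt)) = (993 − 968.3)/18.17 = 1.359; ½·erfc(1.359) = 0.02731.
C = 550 × 0.02731 = 15.0 mg/L.

15.0 mg/L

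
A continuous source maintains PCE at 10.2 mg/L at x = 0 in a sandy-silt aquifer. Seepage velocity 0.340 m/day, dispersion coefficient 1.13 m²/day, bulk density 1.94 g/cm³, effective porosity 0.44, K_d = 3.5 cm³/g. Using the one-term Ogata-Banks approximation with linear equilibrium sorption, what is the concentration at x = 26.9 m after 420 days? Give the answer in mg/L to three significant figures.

Retardation factor R = 1 + ρ_b·K_d/n = 1 + 1.94 × 3.5/0.44 = 16.43.
Sorption retards both mechanisms: v_R = v/R = 0.02069 m/day, D_R = D/R = 0.06878 m²/day.
v_R·t = 0.02069 × 420 = 8.6898 m; 2√(D_R t) = 10.75 m; argument = (26.9 − 8.6898)/10.75 = 1.694.
C = C₀ × ½·erfc(1.694) = 10.2 × 0.008295 = 0.0846 mg/L.

0.0846 mg/L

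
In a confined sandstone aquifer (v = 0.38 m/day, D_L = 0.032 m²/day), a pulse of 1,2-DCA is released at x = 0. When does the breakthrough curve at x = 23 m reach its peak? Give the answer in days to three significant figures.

For the 1D instantaneous-source solution, setting ∂C/∂t = 0 at fixed x gives v²t² + 2Dt − x² = 0, so t = (√(D² + v²x²) − D)/v².
√(D² + v²x²) = √(0.032² + 0.38² × 23²) = 8.740; v² = 0.1444.
t = (8.740 − 0.032)/0.1444 = 60.3 days (vs. the pure-advection estimate x/v = 60.5 d).

60.3 days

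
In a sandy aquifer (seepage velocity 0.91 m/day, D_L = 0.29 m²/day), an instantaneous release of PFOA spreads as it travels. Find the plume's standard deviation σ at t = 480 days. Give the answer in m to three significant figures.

16.7 m

Dispersive spreading gives a Gaussian with σ² = 2Dt; advection only shifts the center.
σ = √(2 × 0.29 × 480) = 16.7 m.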